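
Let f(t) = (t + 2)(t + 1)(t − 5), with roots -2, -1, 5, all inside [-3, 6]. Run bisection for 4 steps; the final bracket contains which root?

5

m = 1.5, f(m) = -30.625 (−); new bracket [1.5, 6]
m = 3.75, f(m) = -34.140625 (−); new bracket [3.75, 6]
m = 4.875, f(m) = -5.048828 (−); new bracket [4.875, 6]
m = 5.4375, f(m) = 20.947 (+); new bracket [4.875, 5.4375]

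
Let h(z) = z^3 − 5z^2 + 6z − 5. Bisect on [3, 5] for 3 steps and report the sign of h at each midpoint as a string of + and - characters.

+--

z = 4 gives h = 3, positive; keep [3, 4]
z = 3.5 gives h = -2.375, negative; keep [3.5, 4]
z = 3.75 gives h = -0.078125, negative; keep [3.75, 4]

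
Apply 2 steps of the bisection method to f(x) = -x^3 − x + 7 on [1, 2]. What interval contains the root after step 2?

midpoint 1.5: f = 2.125 > 0 → [1.5, 2]
midpoint 1.75: f = -0.109375 < 0 → [1.5, 1.75]

[1.5, 1.75]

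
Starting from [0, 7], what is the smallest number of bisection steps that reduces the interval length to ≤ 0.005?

11

Width after n steps is 7/2^n. Need 2^n ≥ 7/0.005 = 1400.
2^10 = 1024 < 1400 ≤ 2^11 = 2048, so n = 11.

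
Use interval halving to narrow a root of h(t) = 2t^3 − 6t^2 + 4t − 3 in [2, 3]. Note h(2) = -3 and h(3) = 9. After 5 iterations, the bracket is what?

t = 2.5 gives h = 0.75, positive; keep [2, 2.5]
t = 2.25 gives h = -1.59375, negative; keep [2.25, 2.5]
t = 2.375 gives h = -0.550781, negative; keep [2.375, 2.5]
t = 2.4375 gives h = 0.0659, positive; keep [2.375, 2.4375]
t = 2.40625 gives h = -0.2507, negative; keep [2.40625, 2.4375]

[2.40625, 2.4375]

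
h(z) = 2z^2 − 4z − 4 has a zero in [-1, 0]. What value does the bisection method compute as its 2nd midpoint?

z = -0.5 gives h = -1.5, negative; keep [-1, -0.5]
z = -0.75 gives h = 0.125, positive; keep [-0.75, -0.5]

-0.75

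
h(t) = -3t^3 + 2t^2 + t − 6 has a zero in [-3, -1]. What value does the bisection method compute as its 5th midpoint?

-1.1875

m = -2, h(m) = 24 (+); new bracket [-2, -1]
m = -1.5, h(m) = 7.125 (+); new bracket [-1.5, -1]
m = -1.25, h(m) = 1.734375 (+); new bracket [-1.25, -1]
m = -1.125, h(m) = -0.3223 (−); new bracket [-1.25, -1.125]
m = -1.1875, h(m) = 0.6565 (+); new bracket [-1.1875, -1.125]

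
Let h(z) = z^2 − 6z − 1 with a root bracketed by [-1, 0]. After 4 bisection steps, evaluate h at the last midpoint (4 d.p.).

z = -0.5 gives h = 2.25, positive; keep [-0.5, 0]
z = -0.25 gives h = 0.5625, positive; keep [-0.25, 0]
z = -0.125 gives h = -0.234375, negative; keep [-0.25, -0.125]
z = -0.1875 gives h = 0.1602, positive; keep [-0.1875, -0.125]

0.1602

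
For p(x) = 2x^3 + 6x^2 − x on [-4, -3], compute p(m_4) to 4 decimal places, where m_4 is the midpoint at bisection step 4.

-0.6226

p(-3.5) = -8.75 < 0, so the root lies in [-3.5, -3]
p(-3.25) = -2.03125 < 0, so the root lies in [-3.25, -3]
p(-3.125) = 0.683594 > 0, so the root lies in [-3.25, -3.125]
p(-3.1875) = -0.6226 < 0, so the root lies in [-3.1875, -3.125]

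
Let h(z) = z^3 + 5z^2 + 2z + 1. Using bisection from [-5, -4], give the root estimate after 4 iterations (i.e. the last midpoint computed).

midpoint -4.5: h = 2.125 > 0 → [-5, -4.5]
midpoint -4.75: h = -2.859375 < 0 → [-4.75, -4.5]
midpoint -4.625: h = -0.228516 < 0 → [-4.625, -4.5]
midpoint -4.5625: h = 0.9822 > 0 → [-4.625, -4.5625]

-4.5625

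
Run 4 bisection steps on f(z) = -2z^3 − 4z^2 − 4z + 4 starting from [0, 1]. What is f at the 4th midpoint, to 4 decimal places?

0.1284

z = 0.5 gives f = 0.75, positive; keep [0.5, 1]
z = 0.75 gives f = -2.09375, negative; keep [0.5, 0.75]
z = 0.625 gives f = -0.550781, negative; keep [0.5, 0.625]
z = 0.5625 gives f = 0.1284, positive; keep [0.5625, 0.625]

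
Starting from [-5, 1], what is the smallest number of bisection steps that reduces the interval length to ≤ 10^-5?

Width after n steps is 6/2^n. Need 2^n ≥ 6/10^-5 = 600000.
2^19 = 524288 < 600000 ≤ 2^20 = 1048576, so n = 20.

20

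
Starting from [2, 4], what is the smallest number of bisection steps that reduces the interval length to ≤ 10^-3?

11

Width after n steps is 2/2^n. Need 2^n ≥ 2/10^-3 = 2000.
2^10 = 1024 < 2000 ≤ 2^11 = 2048, so n = 11.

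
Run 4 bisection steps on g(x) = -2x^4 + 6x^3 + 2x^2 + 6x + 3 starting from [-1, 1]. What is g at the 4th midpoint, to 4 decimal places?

0.6753

x = 0 gives g = 3, positive; keep [-1, 0]
x = -0.5 gives g = -0.375, negative; keep [-0.5, 0]
x = -0.25 gives g = 1.523438, positive; keep [-0.5, -0.25]
x = -0.375 gives g = 0.6753, positive; keep [-0.5, -0.375]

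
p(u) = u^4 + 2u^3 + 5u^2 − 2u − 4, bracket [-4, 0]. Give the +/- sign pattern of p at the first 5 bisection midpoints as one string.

midpoint -2: p = 20 > 0 → [-2, 0]
midpoint -1: p = 2 > 0 → [-1, 0]
midpoint -0.5: p = -1.9375 < 0 → [-1, -0.5]
midpoint -0.75: p = -0.2148 < 0 → [-1, -0.75]
midpoint -0.875: p = 0.8245 > 0 → [-0.875, -0.75]

++--+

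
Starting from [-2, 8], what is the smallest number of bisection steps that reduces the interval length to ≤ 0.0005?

Width after n steps is 10/2^n. Need 2^n ≥ 10/0.0005 = 20000.
2^14 = 16384 < 20000 ≤ 2^15 = 32768, so n = 15.

15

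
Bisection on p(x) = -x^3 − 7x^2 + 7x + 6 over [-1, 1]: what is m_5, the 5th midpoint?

x = 0 gives p = 6, positive; keep [-1, 0]
x = -0.5 gives p = 0.875, positive; keep [-1, -0.5]
x = -0.75 gives p = -2.765625, negative; keep [-0.75, -0.5]
x = -0.625 gives p = -0.8652, negative; keep [-0.625, -0.5]
x = -0.5625 gives p = 0.0256, positive; keep [-0.625, -0.5625]

-0.5625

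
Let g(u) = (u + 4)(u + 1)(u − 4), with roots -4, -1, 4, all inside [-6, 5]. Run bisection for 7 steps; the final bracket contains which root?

m = -0.5, g(m) = -7.875 (−); new bracket [-0.5, 5]
m = 2.25, g(m) = -35.546875 (−); new bracket [2.25, 5]
m = 3.625, g(m) = -13.224609 (−); new bracket [3.625, 5]
m = 4.3125, g(m) = 13.8 (+); new bracket [3.625, 4.3125]
m = 3.96875, g(m) = -1.2373 (−); new bracket [3.96875, 4.3125]
m = 4.140625, g(m) = 5.8849 (+); new bracket [3.96875, 4.140625]
m = 4.0546875, g(m) = 2.2265 (+); new bracket [3.96875, 4.0546875]

4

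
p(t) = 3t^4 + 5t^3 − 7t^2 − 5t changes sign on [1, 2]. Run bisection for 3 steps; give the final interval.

[1.25, 1.375]

t = 1.5 gives p = 8.8125, positive; keep [1, 1.5]
t = 1.25 gives p = -0.097656, negative; keep [1.25, 1.5]
t = 1.375 gives p = 3.612061, positive; keep [1.25, 1.375]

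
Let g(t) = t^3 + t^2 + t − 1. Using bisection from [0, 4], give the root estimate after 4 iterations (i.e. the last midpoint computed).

0.75

t = 2 gives g = 13, positive; keep [0, 2]
t = 1 gives g = 2, positive; keep [0, 1]
t = 0.5 gives g = -0.125, negative; keep [0.5, 1]
t = 0.75 gives g = 0.7344, positive; keep [0.5, 0.75]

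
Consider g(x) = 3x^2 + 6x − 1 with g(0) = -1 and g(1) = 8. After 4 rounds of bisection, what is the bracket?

x = 0.5 gives g = 2.75, positive; keep [0, 0.5]
x = 0.25 gives g = 0.6875, positive; keep [0, 0.25]
x = 0.125 gives g = -0.203125, negative; keep [0.125, 0.25]
x = 0.1875 gives g = 0.2305, positive; keep [0.125, 0.1875]

[0.125, 0.1875]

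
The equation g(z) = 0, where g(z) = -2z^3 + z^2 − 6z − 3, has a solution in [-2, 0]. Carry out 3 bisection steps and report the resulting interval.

[-0.5, -0.25]

midpoint -1: g = 6 > 0 → [-1, 0]
midpoint -0.5: g = 0.5 > 0 → [-0.5, 0]
midpoint -0.25: g = -1.40625 < 0 → [-0.5, -0.25]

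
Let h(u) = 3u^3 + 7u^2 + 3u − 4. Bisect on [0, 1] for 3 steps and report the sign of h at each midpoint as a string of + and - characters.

u = 0.5 gives h = -0.375, negative; keep [0.5, 1]
u = 0.75 gives h = 3.453125, positive; keep [0.5, 0.75]
u = 0.625 gives h = 1.341797, positive; keep [0.5, 0.625]

-++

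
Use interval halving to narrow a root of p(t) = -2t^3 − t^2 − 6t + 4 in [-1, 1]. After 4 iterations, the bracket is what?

[0.5, 0.625]

midpoint 0: p = 4 > 0 → [0, 1]
midpoint 0.5: p = 0.5 > 0 → [0.5, 1]
midpoint 0.75: p = -1.90625 < 0 → [0.5, 0.75]
midpoint 0.625: p = -0.6289 < 0 → [0.5, 0.625]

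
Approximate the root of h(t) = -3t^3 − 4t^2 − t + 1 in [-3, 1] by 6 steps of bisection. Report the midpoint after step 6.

m = -1, h(m) = 1 (+); new bracket [-1, 1]
m = 0, h(m) = 1 (+); new bracket [0, 1]
m = 0.5, h(m) = -0.875 (−); new bracket [0, 0.5]
m = 0.25, h(m) = 0.4531 (+); new bracket [0.25, 0.5]
m = 0.375, h(m) = -0.0957 (−); new bracket [0.25, 0.375]
m = 0.3125, h(m) = 0.2053 (+); new bracket [0.3125, 0.375]

0.3125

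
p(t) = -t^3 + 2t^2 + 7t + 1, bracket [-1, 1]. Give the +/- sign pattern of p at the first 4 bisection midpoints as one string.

+--+

m = 0, p(m) = 1 (+); new bracket [-1, 0]
m = -0.5, p(m) = -1.875 (−); new bracket [-0.5, 0]
m = -0.25, p(m) = -0.609375 (−); new bracket [-0.25, 0]
m = -0.125, p(m) = 0.1582 (+); new bracket [-0.25, -0.125]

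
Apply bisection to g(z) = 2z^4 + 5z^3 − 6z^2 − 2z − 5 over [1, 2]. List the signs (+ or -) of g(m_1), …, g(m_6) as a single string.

midpoint 1.5: g = 5.5 > 0 → [1, 1.5]
midpoint 1.25: g = -2.226562 < 0 → [1.25, 1.5]
midpoint 1.375: g = 1.053223 > 0 → [1.25, 1.375]
midpoint 1.3125: g = -0.7209 < 0 → [1.3125, 1.375]
midpoint 1.34375: g = 0.1312 > 0 → [1.3125, 1.34375]
midpoint 1.328125: g = -0.3034 < 0 → [1.328125, 1.34375]

+-+-+-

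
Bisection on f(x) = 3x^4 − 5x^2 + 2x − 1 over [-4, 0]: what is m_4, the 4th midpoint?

-1.75

x = -2 gives f = 23, positive; keep [-2, 0]
x = -1 gives f = -5, negative; keep [-2, -1]
x = -1.5 gives f = -0.0625, negative; keep [-2, -1.5]
x = -1.75 gives f = 8.3242, positive; keep [-1.75, -1.5]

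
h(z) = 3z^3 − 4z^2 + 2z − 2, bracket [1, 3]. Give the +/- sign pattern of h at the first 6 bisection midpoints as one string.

+++---

h(2) = 10 > 0, so the root lies in [1, 2]
h(1.5) = 2.125 > 0, so the root lies in [1, 1.5]
h(1.25) = 0.109375 > 0, so the root lies in [1, 1.25]
h(1.125) = -0.541 < 0, so the root lies in [1.125, 1.25]
h(1.1875) = -0.2419 < 0, so the root lies in [1.1875, 1.25]
h(1.21875) = -0.0731 < 0, so the root lies in [1.21875, 1.25]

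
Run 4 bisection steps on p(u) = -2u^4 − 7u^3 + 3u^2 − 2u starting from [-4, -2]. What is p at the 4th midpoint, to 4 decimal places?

9.1577

m = -3, p(m) = 60 (+); new bracket [-4, -3]
m = -3.5, p(m) = 43.75 (+); new bracket [-4, -3.5]
m = -3.75, p(m) = 23.320312 (+); new bracket [-4, -3.75]
m = -3.875, p(m) = 9.1577 (+); new bracket [-4, -3.875]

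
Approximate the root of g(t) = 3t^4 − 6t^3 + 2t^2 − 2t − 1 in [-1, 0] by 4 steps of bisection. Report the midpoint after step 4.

g(-0.5) = 1.4375 > 0, so the root lies in [-0.5, 0]
g(-0.25) = -0.269531 < 0, so the root lies in [-0.5, -0.25]
g(-0.375) = 0.406982 > 0, so the root lies in [-0.375, -0.25]
g(-0.3125) = 0.032 > 0, so the root lies in [-0.3125, -0.25]

-0.3125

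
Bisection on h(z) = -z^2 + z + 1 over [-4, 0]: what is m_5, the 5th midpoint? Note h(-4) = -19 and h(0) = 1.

-0.625

midpoint -2: h = -5 < 0 → [-2, 0]
midpoint -1: h = -1 < 0 → [-1, 0]
midpoint -0.5: h = 0.25 > 0 → [-1, -0.5]
midpoint -0.75: h = -0.3125 < 0 → [-0.75, -0.5]
midpoint -0.625: h = -0.0156 < 0 → [-0.625, -0.5]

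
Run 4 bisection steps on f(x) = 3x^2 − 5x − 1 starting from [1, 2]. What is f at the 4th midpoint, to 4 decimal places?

midpoint 1.5: f = -1.75 < 0 → [1.5, 2]
midpoint 1.75: f = -0.5625 < 0 → [1.75, 2]
midpoint 1.875: f = 0.171875 > 0 → [1.75, 1.875]
midpoint 1.8125: f = -0.207 < 0 → [1.8125, 1.875]

-0.2070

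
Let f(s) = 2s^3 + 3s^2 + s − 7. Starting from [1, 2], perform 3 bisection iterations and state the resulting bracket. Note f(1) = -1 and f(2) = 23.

midpoint 1.5: f = 8 > 0 → [1, 1.5]
midpoint 1.25: f = 2.84375 > 0 → [1, 1.25]
midpoint 1.125: f = 0.769531 > 0 → [1, 1.125]

[1, 1.125]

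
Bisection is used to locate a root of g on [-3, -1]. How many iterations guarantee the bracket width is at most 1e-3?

Width after n steps is 2/2^n. Need 2^n ≥ 2/1e-3 = 2000.
2^10 = 1024 < 2000 ≤ 2^11 = 2048, so n = 11.

11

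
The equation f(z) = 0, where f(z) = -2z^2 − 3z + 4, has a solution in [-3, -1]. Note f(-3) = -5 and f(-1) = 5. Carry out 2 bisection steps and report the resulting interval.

midpoint -2: f = 2 > 0 → [-3, -2]
midpoint -2.5: f = -1 < 0 → [-2.5, -2]

[-2.5, -2]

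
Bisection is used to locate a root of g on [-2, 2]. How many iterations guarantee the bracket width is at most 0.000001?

Width after n steps is 4/2^n. Need 2^n ≥ 4/0.000001 = 4000000.
2^21 = 2097152 < 4000000 ≤ 2^22 = 4194304, so n = 22.

22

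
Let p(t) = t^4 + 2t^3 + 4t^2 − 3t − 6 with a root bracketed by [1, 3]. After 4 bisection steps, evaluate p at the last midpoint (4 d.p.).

p(2) = 36 > 0, so the root lies in [1, 2]
p(1.5) = 10.3125 > 0, so the root lies in [1, 1.5]
p(1.25) = 2.847656 > 0, so the root lies in [1, 1.25]
p(1.125) = 0.137 > 0, so the root lies in [1, 1.125]

0.1370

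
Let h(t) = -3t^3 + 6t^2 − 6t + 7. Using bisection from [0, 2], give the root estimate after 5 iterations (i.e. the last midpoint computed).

1.6875

m = 1, h(m) = 4 (+); new bracket [1, 2]
m = 1.5, h(m) = 1.375 (+); new bracket [1.5, 2]
m = 1.75, h(m) = -1.203125 (−); new bracket [1.5, 1.75]
m = 1.625, h(m) = 0.2207 (+); new bracket [1.625, 1.75]
m = 1.6875, h(m) = -0.4553 (−); new bracket [1.625, 1.6875]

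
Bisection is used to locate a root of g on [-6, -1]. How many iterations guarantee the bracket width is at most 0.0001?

Width after n steps is 5/2^n. Need 2^n ≥ 5/0.0001 = 50000.
2^15 = 32768 < 50000 ≤ 2^16 = 65536, so n = 16.

16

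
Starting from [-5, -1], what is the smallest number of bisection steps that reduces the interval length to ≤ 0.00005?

Width after n steps is 4/2^n. Need 2^n ≥ 4/0.00005 = 80000.
2^16 = 65536 < 80000 ≤ 2^17 = 131072, so n = 17.

17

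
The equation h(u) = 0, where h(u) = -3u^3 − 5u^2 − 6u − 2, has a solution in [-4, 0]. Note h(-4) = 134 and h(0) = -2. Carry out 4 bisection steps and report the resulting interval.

m = -2, h(m) = 14 (+); new bracket [-2, 0]
m = -1, h(m) = 2 (+); new bracket [-1, 0]
m = -0.5, h(m) = 0.125 (+); new bracket [-0.5, 0]
m = -0.25, h(m) = -0.7656 (−); new bracket [-0.5, -0.25]

[-0.5, -0.25]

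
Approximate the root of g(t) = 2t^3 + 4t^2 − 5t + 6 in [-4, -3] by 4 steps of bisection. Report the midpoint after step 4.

t = -3.5 gives g = -13.25, negative; keep [-3.5, -3]
t = -3.25 gives g = -4.15625, negative; keep [-3.25, -3]
t = -3.125 gives g = -0.347656, negative; keep [-3.125, -3]
t = -3.0625 gives g = 1.3823, positive; keep [-3.125, -3.0625]

-3.0625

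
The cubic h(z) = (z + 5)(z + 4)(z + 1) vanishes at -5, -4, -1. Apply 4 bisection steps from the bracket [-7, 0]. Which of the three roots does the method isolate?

z = -3.5 gives h = -1.875, negative; keep [-3.5, 0]
z = -1.75 gives h = -5.484375, negative; keep [-1.75, 0]
z = -0.875 gives h = 1.611328, positive; keep [-1.75, -0.875]
z = -1.3125 gives h = -3.0969, negative; keep [-1.3125, -0.875]

-1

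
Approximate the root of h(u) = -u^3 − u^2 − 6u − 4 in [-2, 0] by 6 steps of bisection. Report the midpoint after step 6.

h(-1) = 2 > 0, so the root lies in [-1, 0]
h(-0.5) = -1.125 < 0, so the root lies in [-1, -0.5]
h(-0.75) = 0.359375 > 0, so the root lies in [-0.75, -0.5]
h(-0.625) = -0.3965 < 0, so the root lies in [-0.75, -0.625]
h(-0.6875) = -0.0227 < 0, so the root lies in [-0.75, -0.6875]
h(-0.71875) = 0.1672 > 0, so the root lies in [-0.71875, -0.6875]

-0.71875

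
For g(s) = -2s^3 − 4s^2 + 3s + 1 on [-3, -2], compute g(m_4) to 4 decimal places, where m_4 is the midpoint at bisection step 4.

0.6997

g(-2.5) = -0.25 < 0, so the root lies in [-3, -2.5]
g(-2.75) = 4.09375 > 0, so the root lies in [-2.75, -2.5]
g(-2.625) = 1.738281 > 0, so the root lies in [-2.625, -2.5]
g(-2.5625) = 0.6997 > 0, so the root lies in [-2.5625, -2.5]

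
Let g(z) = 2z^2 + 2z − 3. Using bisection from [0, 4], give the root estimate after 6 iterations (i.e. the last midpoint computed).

0.8125

z = 2 gives g = 9, positive; keep [0, 2]
z = 1 gives g = 1, positive; keep [0, 1]
z = 0.5 gives g = -1.5, negative; keep [0.5, 1]
z = 0.75 gives g = -0.375, negative; keep [0.75, 1]
z = 0.875 gives g = 0.2812, positive; keep [0.75, 0.875]
z = 0.8125 gives g = -0.0547, negative; keep [0.8125, 0.875]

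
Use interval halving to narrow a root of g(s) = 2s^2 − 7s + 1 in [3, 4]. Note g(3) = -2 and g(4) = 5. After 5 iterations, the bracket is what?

[3.34375, 3.375]

g(3.5) = 1 > 0, so the root lies in [3, 3.5]
g(3.25) = -0.625 < 0, so the root lies in [3.25, 3.5]
g(3.375) = 0.15625 > 0, so the root lies in [3.25, 3.375]
g(3.3125) = -0.2422 < 0, so the root lies in [3.3125, 3.375]
g(3.34375) = -0.0449 < 0, so the root lies in [3.34375, 3.375]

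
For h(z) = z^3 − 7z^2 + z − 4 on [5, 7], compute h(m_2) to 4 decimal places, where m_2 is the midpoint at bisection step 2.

z = 6 gives h = -34, negative; keep [6, 7]
z = 6.5 gives h = -18.625, negative; keep [6.5, 7]

-18.6250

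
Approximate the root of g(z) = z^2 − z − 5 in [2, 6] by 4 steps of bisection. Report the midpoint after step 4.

2.75

m = 4, g(m) = 7 (+); new bracket [2, 4]
m = 3, g(m) = 1 (+); new bracket [2, 3]
m = 2.5, g(m) = -1.25 (−); new bracket [2.5, 3]
m = 2.75, g(m) = -0.1875 (−); new bracket [2.75, 3]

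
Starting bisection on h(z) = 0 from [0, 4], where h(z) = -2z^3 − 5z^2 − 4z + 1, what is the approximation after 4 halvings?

midpoint 2: h = -43 < 0 → [0, 2]
midpoint 1: h = -10 < 0 → [0, 1]
midpoint 0.5: h = -2.5 < 0 → [0, 0.5]
midpoint 0.25: h = -0.3438 < 0 → [0, 0.25]

0.25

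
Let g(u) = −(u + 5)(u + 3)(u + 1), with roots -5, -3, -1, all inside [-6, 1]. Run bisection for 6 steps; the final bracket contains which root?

-1

m = -2.5, g(m) = 1.875 (+); new bracket [-2.5, 1]
m = -0.75, g(m) = -2.390625 (−); new bracket [-2.5, -0.75]
m = -1.625, g(m) = 2.900391 (+); new bracket [-1.625, -0.75]
m = -1.1875, g(m) = 1.2957 (+); new bracket [-1.1875, -0.75]
m = -0.96875, g(m) = -0.2559 (−); new bracket [-1.1875, -0.96875]
m = -1.078125, g(m) = 0.5889 (+); new bracket [-1.078125, -0.96875]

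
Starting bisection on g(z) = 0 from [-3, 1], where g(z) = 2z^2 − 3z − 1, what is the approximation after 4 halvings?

-0.25

g(-1) = 4 > 0, so the root lies in [-1, 1]
g(0) = -1 < 0, so the root lies in [-1, 0]
g(-0.5) = 1 > 0, so the root lies in [-0.5, 0]
g(-0.25) = -0.125 < 0, so the root lies in [-0.5, -0.25]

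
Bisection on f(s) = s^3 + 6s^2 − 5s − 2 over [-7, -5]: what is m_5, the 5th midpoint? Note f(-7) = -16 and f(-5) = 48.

-6.6875

f(-6) = 28 > 0, so the root lies in [-7, -6]
f(-6.5) = 9.375 > 0, so the root lies in [-7, -6.5]
f(-6.75) = -2.421875 < 0, so the root lies in [-6.75, -6.5]
f(-6.625) = 3.6934 > 0, so the root lies in [-6.75, -6.625]
f(-6.6875) = 0.6907 > 0, so the root lies in [-6.75, -6.6875]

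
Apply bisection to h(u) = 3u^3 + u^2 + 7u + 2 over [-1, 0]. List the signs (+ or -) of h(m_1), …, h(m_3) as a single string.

-+-

h(-0.5) = -1.625 < 0, so the root lies in [-0.5, 0]
h(-0.25) = 0.265625 > 0, so the root lies in [-0.5, -0.25]
h(-0.375) = -0.642578 < 0, so the root lies in [-0.375, -0.25]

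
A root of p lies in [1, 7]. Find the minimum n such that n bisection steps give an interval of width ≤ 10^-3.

13

Width after n steps is 6/2^n. Need 2^n ≥ 6/10^-3 = 6000.
2^12 = 4096 < 6000 ≤ 2^13 = 8192, so n = 13.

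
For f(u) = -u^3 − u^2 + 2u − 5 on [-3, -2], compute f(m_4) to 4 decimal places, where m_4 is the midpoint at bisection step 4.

0.1350

m = -2.5, f(m) = -0.625 (−); new bracket [-3, -2.5]
m = -2.75, f(m) = 2.734375 (+); new bracket [-2.75, -2.5]
m = -2.625, f(m) = 0.947266 (+); new bracket [-2.625, -2.5]
m = -2.5625, f(m) = 0.135 (+); new bracket [-2.5625, -2.5]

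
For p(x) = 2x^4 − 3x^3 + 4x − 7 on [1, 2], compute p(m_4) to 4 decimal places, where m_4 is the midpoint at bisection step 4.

-0.2732

m = 1.5, p(m) = -1 (−); new bracket [1.5, 2]
m = 1.75, p(m) = 2.679688 (+); new bracket [1.5, 1.75]
m = 1.625, p(m) = 0.572754 (+); new bracket [1.5, 1.625]
m = 1.5625, p(m) = -0.2732 (−); new bracket [1.5625, 1.625]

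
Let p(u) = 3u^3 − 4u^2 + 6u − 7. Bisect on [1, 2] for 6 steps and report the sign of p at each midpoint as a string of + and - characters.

++----

p(1.5) = 3.125 > 0, so the root lies in [1, 1.5]
p(1.25) = 0.109375 > 0, so the root lies in [1, 1.25]
p(1.125) = -1.041016 < 0, so the root lies in [1.125, 1.25]
p(1.1875) = -0.4919 < 0, so the root lies in [1.1875, 1.25]
p(1.21875) = -0.1981 < 0, so the root lies in [1.21875, 1.25]
p(1.234375) = -0.0461 < 0, so the root lies in [1.234375, 1.25]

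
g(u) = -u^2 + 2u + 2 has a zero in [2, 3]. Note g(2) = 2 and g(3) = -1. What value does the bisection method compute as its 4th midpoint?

2.6875

u = 2.5 gives g = 0.75, positive; keep [2.5, 3]
u = 2.75 gives g = -0.0625, negative; keep [2.5, 2.75]
u = 2.625 gives g = 0.359375, positive; keep [2.625, 2.75]
u = 2.6875 gives g = 0.1523, positive; keep [2.6875, 2.75]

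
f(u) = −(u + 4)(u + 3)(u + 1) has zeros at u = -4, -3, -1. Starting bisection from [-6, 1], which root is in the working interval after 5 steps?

u = -2.5 gives f = 1.125, positive; keep [-2.5, 1]
u = -0.75 gives f = -1.828125, negative; keep [-2.5, -0.75]
u = -1.625 gives f = 2.041016, positive; keep [-1.625, -0.75]
u = -1.1875 gives f = 0.9558, positive; keep [-1.1875, -0.75]
u = -0.96875 gives f = -0.1924, negative; keep [-1.1875, -0.96875]

-1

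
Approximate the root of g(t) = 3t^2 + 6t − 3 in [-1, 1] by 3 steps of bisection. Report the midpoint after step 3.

g(0) = -3 < 0, so the root lies in [0, 1]
g(0.5) = 0.75 > 0, so the root lies in [0, 0.5]
g(0.25) = -1.3125 < 0, so the root lies in [0.25, 0.5]

0.25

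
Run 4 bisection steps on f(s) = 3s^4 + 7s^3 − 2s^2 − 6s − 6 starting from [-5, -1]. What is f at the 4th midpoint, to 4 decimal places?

midpoint -3: f = 48 > 0 → [-3, -1]
midpoint -2: f = -10 < 0 → [-3, -2]
midpoint -2.5: f = 4.3125 > 0 → [-2.5, -2]
midpoint -2.25: f = -5.4727 < 0 → [-2.5, -2.25]

-5.4727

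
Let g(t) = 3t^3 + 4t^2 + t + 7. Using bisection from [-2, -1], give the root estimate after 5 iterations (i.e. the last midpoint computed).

m = -1.5, g(m) = 4.375 (+); new bracket [-2, -1.5]
m = -1.75, g(m) = 1.421875 (+); new bracket [-2, -1.75]
m = -1.875, g(m) = -0.587891 (−); new bracket [-1.875, -1.75]
m = -1.8125, g(m) = 0.4651 (+); new bracket [-1.875, -1.8125]
m = -1.84375, g(m) = -0.0491 (−); new bracket [-1.84375, -1.8125]

-1.84375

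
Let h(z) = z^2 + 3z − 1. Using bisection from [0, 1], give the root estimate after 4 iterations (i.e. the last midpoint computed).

h(0.5) = 0.75 > 0, so the root lies in [0, 0.5]
h(0.25) = -0.1875 < 0, so the root lies in [0.25, 0.5]
h(0.375) = 0.265625 > 0, so the root lies in [0.25, 0.375]
h(0.3125) = 0.0352 > 0, so the root lies in [0.25, 0.3125]

0.3125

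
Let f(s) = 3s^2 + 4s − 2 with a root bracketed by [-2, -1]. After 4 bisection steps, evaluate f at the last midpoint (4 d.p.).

-0.2070

midpoint -1.5: f = -1.25 < 0 → [-2, -1.5]
midpoint -1.75: f = 0.1875 > 0 → [-1.75, -1.5]
midpoint -1.625: f = -0.578125 < 0 → [-1.75, -1.625]
midpoint -1.6875: f = -0.207 < 0 → [-1.75, -1.6875]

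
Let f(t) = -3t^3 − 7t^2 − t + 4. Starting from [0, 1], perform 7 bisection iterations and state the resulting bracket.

f(0.5) = 1.375 > 0, so the root lies in [0.5, 1]
f(0.75) = -1.953125 < 0, so the root lies in [0.5, 0.75]
f(0.625) = -0.091797 < 0, so the root lies in [0.5, 0.625]
f(0.5625) = 0.6887 > 0, so the root lies in [0.5625, 0.625]
f(0.59375) = 0.3105 > 0, so the root lies in [0.59375, 0.625]
f(0.609375) = 0.1124 > 0, so the root lies in [0.609375, 0.625]
f(0.6171875) = 0.0111 > 0, so the root lies in [0.6171875, 0.625]

[0.6171875, 0.625]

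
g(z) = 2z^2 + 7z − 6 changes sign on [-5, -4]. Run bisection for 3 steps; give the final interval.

[-4.25, -4.125]

m = -4.5, g(m) = 3 (+); new bracket [-4.5, -4]
m = -4.25, g(m) = 0.375 (+); new bracket [-4.25, -4]
m = -4.125, g(m) = -0.84375 (−); new bracket [-4.25, -4.125]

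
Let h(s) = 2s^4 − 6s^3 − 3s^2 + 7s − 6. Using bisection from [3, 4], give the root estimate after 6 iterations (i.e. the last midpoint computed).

m = 3.5, h(m) = 24.625 (+); new bracket [3, 3.5]
m = 3.25, h(m) = 2.226562 (+); new bracket [3, 3.25]
m = 3.125, h(m) = -5.79248 (−); new bracket [3.125, 3.25]
m = 3.1875, h(m) = -2.0234 (−); new bracket [3.1875, 3.25]
m = 3.21875, h(m) = 0.0397 (+); new bracket [3.1875, 3.21875]
m = 3.203125, h(m) = -1.0071 (−); new bracket [3.203125, 3.21875]

3.203125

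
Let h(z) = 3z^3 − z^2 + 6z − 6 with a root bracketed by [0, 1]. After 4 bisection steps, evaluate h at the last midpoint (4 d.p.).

z = 0.5 gives h = -2.875, negative; keep [0.5, 1]
z = 0.75 gives h = -0.796875, negative; keep [0.75, 1]
z = 0.875 gives h = 0.494141, positive; keep [0.75, 0.875]
z = 0.8125 gives h = -0.176, negative; keep [0.8125, 0.875]

-0.1760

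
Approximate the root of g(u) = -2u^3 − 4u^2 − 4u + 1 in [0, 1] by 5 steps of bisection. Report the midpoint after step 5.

0.21875

g(0.5) = -2.25 < 0, so the root lies in [0, 0.5]
g(0.25) = -0.28125 < 0, so the root lies in [0, 0.25]
g(0.125) = 0.433594 > 0, so the root lies in [0.125, 0.25]
g(0.1875) = 0.0962 > 0, so the root lies in [0.1875, 0.25]
g(0.21875) = -0.0873 < 0, so the root lies in [0.1875, 0.21875]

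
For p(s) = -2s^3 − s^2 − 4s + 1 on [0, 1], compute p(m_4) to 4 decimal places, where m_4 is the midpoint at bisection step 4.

m = 0.5, p(m) = -1.5 (−); new bracket [0, 0.5]
m = 0.25, p(m) = -0.09375 (−); new bracket [0, 0.25]
m = 0.125, p(m) = 0.480469 (+); new bracket [0.125, 0.25]
m = 0.1875, p(m) = 0.2017 (+); new bracket [0.1875, 0.25]

0.2017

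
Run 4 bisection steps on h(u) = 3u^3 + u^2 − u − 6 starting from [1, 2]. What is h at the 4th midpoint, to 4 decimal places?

u = 1.5 gives h = 4.875, positive; keep [1, 1.5]
u = 1.25 gives h = 0.171875, positive; keep [1, 1.25]
u = 1.125 gives h = -1.587891, negative; keep [1.125, 1.25]
u = 1.1875 gives h = -0.7537, negative; keep [1.1875, 1.25]

-0.7537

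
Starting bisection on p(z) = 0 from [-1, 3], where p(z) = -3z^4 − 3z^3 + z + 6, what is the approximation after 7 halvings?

1.03125

p(1) = 1 > 0, so the root lies in [1, 3]
p(2) = -64 < 0, so the root lies in [1, 2]
p(1.5) = -17.8125 < 0, so the root lies in [1, 1.5]
p(1.25) = -5.9336 < 0, so the root lies in [1, 1.25]
p(1.125) = -1.9519 < 0, so the root lies in [1, 1.125]
p(1.0625) = -0.3592 < 0, so the root lies in [1, 1.0625]
p(1.03125) = 0.3482 > 0, so the root lies in [1.03125, 1.0625]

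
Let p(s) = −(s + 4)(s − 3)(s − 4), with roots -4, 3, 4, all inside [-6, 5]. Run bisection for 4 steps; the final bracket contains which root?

s = -0.5 gives p = -55.125, negative; keep [-6, -0.5]
s = -3.25 gives p = -33.984375, negative; keep [-6, -3.25]
s = -4.625 gives p = 41.103516, positive; keep [-4.625, -3.25]
s = -3.9375 gives p = -3.4417, negative; keep [-4.625, -3.9375]

-4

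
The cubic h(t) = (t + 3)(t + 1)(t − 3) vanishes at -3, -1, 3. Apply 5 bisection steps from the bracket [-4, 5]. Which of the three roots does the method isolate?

midpoint 0.5: h = -13.125 < 0 → [0.5, 5]
midpoint 2.75: h = -5.390625 < 0 → [2.75, 5]
midpoint 3.875: h = 29.326172 > 0 → [2.75, 3.875]
midpoint 3.3125: h = 8.5071 > 0 → [2.75, 3.3125]
midpoint 3.03125: h = 0.7598 > 0 → [2.75, 3.03125]

3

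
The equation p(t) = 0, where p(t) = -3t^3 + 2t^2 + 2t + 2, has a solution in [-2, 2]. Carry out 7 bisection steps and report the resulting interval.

[1.4375, 1.46875]

t = 0 gives p = 2, positive; keep [0, 2]
t = 1 gives p = 3, positive; keep [1, 2]
t = 1.5 gives p = -0.625, negative; keep [1, 1.5]
t = 1.25 gives p = 1.7656, positive; keep [1.25, 1.5]
t = 1.375 gives p = 0.7324, positive; keep [1.375, 1.5]
t = 1.4375 gives p = 0.0964, positive; keep [1.4375, 1.5]
t = 1.46875 gives p = -0.2533, negative; keep [1.4375, 1.46875]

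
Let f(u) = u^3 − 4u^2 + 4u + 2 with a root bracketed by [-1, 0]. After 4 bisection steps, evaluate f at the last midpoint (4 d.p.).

m = -0.5, f(m) = -1.125 (−); new bracket [-0.5, 0]
m = -0.25, f(m) = 0.734375 (+); new bracket [-0.5, -0.25]
m = -0.375, f(m) = -0.115234 (−); new bracket [-0.375, -0.25]
m = -0.3125, f(m) = 0.3289 (+); new bracket [-0.375, -0.3125]

0.3289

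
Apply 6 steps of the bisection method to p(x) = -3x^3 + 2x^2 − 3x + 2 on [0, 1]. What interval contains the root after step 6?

[0.65625, 0.671875]

p(0.5) = 0.625 > 0, so the root lies in [0.5, 1]
p(0.75) = -0.390625 < 0, so the root lies in [0.5, 0.75]
p(0.625) = 0.173828 > 0, so the root lies in [0.625, 0.75]
p(0.6875) = -0.092 < 0, so the root lies in [0.625, 0.6875]
p(0.65625) = 0.0447 > 0, so the root lies in [0.65625, 0.6875]
p(0.671875) = -0.0227 < 0, so the root lies in [0.65625, 0.671875]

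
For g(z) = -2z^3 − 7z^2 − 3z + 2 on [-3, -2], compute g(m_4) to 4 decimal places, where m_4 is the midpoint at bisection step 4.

m = -2.5, g(m) = -3 (−); new bracket [-3, -2.5]
m = -2.75, g(m) = -1.09375 (−); new bracket [-3, -2.75]
m = -2.875, g(m) = 0.292969 (+); new bracket [-2.875, -2.75]
m = -2.8125, g(m) = -0.439 (−); new bracket [-2.875, -2.8125]

-0.4390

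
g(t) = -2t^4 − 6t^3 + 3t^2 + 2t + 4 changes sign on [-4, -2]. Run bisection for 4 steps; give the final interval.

[-3.5, -3.375]

t = -3 gives g = 25, positive; keep [-4, -3]
t = -3.5 gives g = -9.125, negative; keep [-3.5, -3]
t = -3.25 gives g = 12.023438, positive; keep [-3.5, -3.25]
t = -3.375 gives g = 2.5894, positive; keep [-3.5, -3.375]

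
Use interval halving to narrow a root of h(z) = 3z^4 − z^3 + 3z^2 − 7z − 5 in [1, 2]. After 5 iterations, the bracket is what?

[1.375, 1.40625]

z = 1.5 gives h = 3.0625, positive; keep [1, 1.5]
z = 1.25 gives h = -3.691406, negative; keep [1.25, 1.5]
z = 1.375 gives h = -0.829346, negative; keep [1.375, 1.5]
z = 1.4375 gives h = 0.9764, positive; keep [1.375, 1.4375]
z = 1.40625 gives h = 0.0399, positive; keep [1.375, 1.40625]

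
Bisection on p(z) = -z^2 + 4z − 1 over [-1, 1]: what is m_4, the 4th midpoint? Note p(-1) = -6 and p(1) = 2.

0.375

z = 0 gives p = -1, negative; keep [0, 1]
z = 0.5 gives p = 0.75, positive; keep [0, 0.5]
z = 0.25 gives p = -0.0625, negative; keep [0.25, 0.5]
z = 0.375 gives p = 0.3594, positive; keep [0.25, 0.375]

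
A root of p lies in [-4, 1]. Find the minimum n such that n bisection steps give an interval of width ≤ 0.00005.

17

Width after n steps is 5/2^n. Need 2^n ≥ 5/0.00005 = 100000.
2^16 = 65536 < 100000 ≤ 2^17 = 131072, so n = 17.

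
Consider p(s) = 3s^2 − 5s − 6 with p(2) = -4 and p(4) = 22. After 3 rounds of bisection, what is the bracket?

[2.25, 2.5]

p(3) = 6 > 0, so the root lies in [2, 3]
p(2.5) = 0.25 > 0, so the root lies in [2, 2.5]
p(2.25) = -2.0625 < 0, so the root lies in [2.25, 2.5]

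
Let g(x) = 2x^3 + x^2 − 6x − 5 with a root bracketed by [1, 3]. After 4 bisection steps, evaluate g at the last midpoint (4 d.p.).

m = 2, g(m) = 3 (+); new bracket [1, 2]
m = 1.5, g(m) = -5 (−); new bracket [1.5, 2]
m = 1.75, g(m) = -1.71875 (−); new bracket [1.75, 2]
m = 1.875, g(m) = 0.4492 (+); new bracket [1.75, 1.875]

0.4492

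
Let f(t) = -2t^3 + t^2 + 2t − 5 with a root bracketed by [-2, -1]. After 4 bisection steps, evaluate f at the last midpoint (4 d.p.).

0.1323

t = -1.5 gives f = 1, positive; keep [-1.5, -1]
t = -1.25 gives f = -2.03125, negative; keep [-1.5, -1.25]
t = -1.375 gives f = -0.660156, negative; keep [-1.5, -1.375]
t = -1.4375 gives f = 0.1323, positive; keep [-1.4375, -1.375]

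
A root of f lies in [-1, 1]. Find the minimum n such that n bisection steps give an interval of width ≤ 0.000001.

21

Width after n steps is 2/2^n. Need 2^n ≥ 2/0.000001 = 2000000.
2^20 = 1048576 < 2000000 ≤ 2^21 = 2097152, so n = 21.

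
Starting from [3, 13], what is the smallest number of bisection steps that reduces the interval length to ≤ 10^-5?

20

Width after n steps is 10/2^n. Need 2^n ≥ 10/10^-5 = 1000000.
2^19 = 524288 < 1000000 ≤ 2^20 = 1048576, so n = 20.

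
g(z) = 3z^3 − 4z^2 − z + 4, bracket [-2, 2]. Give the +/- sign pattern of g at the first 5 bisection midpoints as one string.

z = 0 gives g = 4, positive; keep [-2, 0]
z = -1 gives g = -2, negative; keep [-1, 0]
z = -0.5 gives g = 3.125, positive; keep [-1, -0.5]
z = -0.75 gives g = 1.2344, positive; keep [-1, -0.75]
z = -0.875 gives g = -0.1973, negative; keep [-0.875, -0.75]

+-++-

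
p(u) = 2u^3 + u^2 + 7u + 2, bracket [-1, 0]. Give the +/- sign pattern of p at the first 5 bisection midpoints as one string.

-+--+

m = -0.5, p(m) = -1.5 (−); new bracket [-0.5, 0]
m = -0.25, p(m) = 0.28125 (+); new bracket [-0.5, -0.25]
m = -0.375, p(m) = -0.589844 (−); new bracket [-0.375, -0.25]
m = -0.3125, p(m) = -0.1509 (−); new bracket [-0.3125, -0.25]
m = -0.28125, p(m) = 0.0659 (+); new bracket [-0.3125, -0.28125]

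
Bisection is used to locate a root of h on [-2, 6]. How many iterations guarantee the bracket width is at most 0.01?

10

Width after n steps is 8/2^n. Need 2^n ≥ 8/0.01 = 800.
2^9 = 512 < 800 ≤ 2^10 = 1024, so n = 10.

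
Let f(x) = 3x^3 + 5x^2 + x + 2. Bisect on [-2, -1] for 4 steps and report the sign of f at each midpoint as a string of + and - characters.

+-++

m = -1.5, f(m) = 1.625 (+); new bracket [-2, -1.5]
m = -1.75, f(m) = -0.515625 (−); new bracket [-1.75, -1.5]
m = -1.625, f(m) = 0.705078 (+); new bracket [-1.75, -1.625]
m = -1.6875, f(m) = 0.1345 (+); new bracket [-1.75, -1.6875]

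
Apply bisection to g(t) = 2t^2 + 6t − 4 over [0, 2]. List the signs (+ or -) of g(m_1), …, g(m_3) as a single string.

+-+

midpoint 1: g = 4 > 0 → [0, 1]
midpoint 0.5: g = -0.5 < 0 → [0.5, 1]
midpoint 0.75: g = 1.625 > 0 → [0.5, 0.75]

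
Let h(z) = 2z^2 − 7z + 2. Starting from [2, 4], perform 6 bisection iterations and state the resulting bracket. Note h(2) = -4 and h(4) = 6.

m = 3, h(m) = -1 (−); new bracket [3, 4]
m = 3.5, h(m) = 2 (+); new bracket [3, 3.5]
m = 3.25, h(m) = 0.375 (+); new bracket [3, 3.25]
m = 3.125, h(m) = -0.3438 (−); new bracket [3.125, 3.25]
m = 3.1875, h(m) = 0.0078 (+); new bracket [3.125, 3.1875]
m = 3.15625, h(m) = -0.1699 (−); new bracket [3.15625, 3.1875]

[3.15625, 3.1875]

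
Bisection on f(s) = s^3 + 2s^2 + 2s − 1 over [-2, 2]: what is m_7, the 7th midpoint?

s = 0 gives f = -1, negative; keep [0, 2]
s = 1 gives f = 4, positive; keep [0, 1]
s = 0.5 gives f = 0.625, positive; keep [0, 0.5]
s = 0.25 gives f = -0.3594, negative; keep [0.25, 0.5]
s = 0.375 gives f = 0.084, positive; keep [0.25, 0.375]
s = 0.3125 gives f = -0.1492, negative; keep [0.3125, 0.375]
s = 0.34375 gives f = -0.0356, negative; keep [0.34375, 0.375]

0.34375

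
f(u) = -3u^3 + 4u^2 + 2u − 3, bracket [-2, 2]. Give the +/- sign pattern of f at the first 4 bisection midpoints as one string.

-+--

u = 0 gives f = -3, negative; keep [-2, 0]
u = -1 gives f = 2, positive; keep [-1, 0]
u = -0.5 gives f = -2.625, negative; keep [-1, -0.5]
u = -0.75 gives f = -0.9844, negative; keep [-1, -0.75]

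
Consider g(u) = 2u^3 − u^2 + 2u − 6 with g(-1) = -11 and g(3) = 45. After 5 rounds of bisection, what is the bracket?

midpoint 1: g = -3 < 0 → [1, 3]
midpoint 2: g = 10 > 0 → [1, 2]
midpoint 1.5: g = 1.5 > 0 → [1, 1.5]
midpoint 1.25: g = -1.1562 < 0 → [1.25, 1.5]
midpoint 1.375: g = 0.0586 > 0 → [1.25, 1.375]

[1.25, 1.375]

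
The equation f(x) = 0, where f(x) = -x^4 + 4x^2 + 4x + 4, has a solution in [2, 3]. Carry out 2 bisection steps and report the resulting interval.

midpoint 2.5: f = -0.0625 < 0 → [2, 2.5]
midpoint 2.25: f = 7.621094 > 0 → [2.25, 2.5]

[2.25, 2.5]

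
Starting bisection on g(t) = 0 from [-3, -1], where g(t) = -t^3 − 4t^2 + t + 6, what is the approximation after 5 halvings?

-1.3125

m = -2, g(m) = -4 (−); new bracket [-2, -1]
m = -1.5, g(m) = -1.125 (−); new bracket [-1.5, -1]
m = -1.25, g(m) = 0.453125 (+); new bracket [-1.5, -1.25]
m = -1.375, g(m) = -0.3379 (−); new bracket [-1.375, -1.25]
m = -1.3125, g(m) = 0.0579 (+); new bracket [-1.375, -1.3125]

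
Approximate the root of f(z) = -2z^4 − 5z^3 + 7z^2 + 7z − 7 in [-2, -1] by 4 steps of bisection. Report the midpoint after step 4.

-1.1875

z = -1.5 gives f = 5, positive; keep [-1.5, -1]
z = -1.25 gives f = 0.070312, positive; keep [-1.25, -1]
z = -1.125 gives f = -2.100098, negative; keep [-1.25, -1.125]
z = -1.1875 gives f = -1.0457, negative; keep [-1.25, -1.1875]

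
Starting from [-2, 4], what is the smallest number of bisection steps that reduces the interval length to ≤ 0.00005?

Width after n steps is 6/2^n. Need 2^n ≥ 6/0.00005 = 120000.
2^16 = 65536 < 120000 ≤ 2^17 = 131072, so n = 17.

17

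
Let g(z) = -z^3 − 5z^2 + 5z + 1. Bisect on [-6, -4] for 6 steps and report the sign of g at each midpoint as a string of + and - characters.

g(-5) = -24 < 0, so the root lies in [-6, -5]
g(-5.5) = -11.375 < 0, so the root lies in [-6, -5.5]
g(-5.75) = -2.953125 < 0, so the root lies in [-6, -5.75]
g(-5.875) = 1.8262 > 0, so the root lies in [-5.875, -5.75]
g(-5.8125) = -0.6121 < 0, so the root lies in [-5.875, -5.8125]
g(-5.84375) = 0.5948 > 0, so the root lies in [-5.84375, -5.8125]

---+-+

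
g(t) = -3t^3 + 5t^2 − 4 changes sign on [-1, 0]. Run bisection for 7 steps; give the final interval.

midpoint -0.5: g = -2.375 < 0 → [-1, -0.5]
midpoint -0.75: g = 0.078125 > 0 → [-0.75, -0.5]
midpoint -0.625: g = -1.314453 < 0 → [-0.75, -0.625]
midpoint -0.6875: g = -0.6619 < 0 → [-0.75, -0.6875]
midpoint -0.71875: g = -0.3031 < 0 → [-0.75, -0.71875]
midpoint -0.734375: g = -0.1153 < 0 → [-0.75, -0.734375]
midpoint -0.7421875: g = -0.0193 < 0 → [-0.75, -0.7421875]

[-0.75, -0.7421875]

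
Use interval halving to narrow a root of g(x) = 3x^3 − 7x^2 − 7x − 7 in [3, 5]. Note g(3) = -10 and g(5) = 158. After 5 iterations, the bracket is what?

[3.25, 3.3125]

x = 4 gives g = 45, positive; keep [3, 4]
x = 3.5 gives g = 11.375, positive; keep [3, 3.5]
x = 3.25 gives g = -0.703125, negative; keep [3.25, 3.5]
x = 3.375 gives g = 4.9707, positive; keep [3.25, 3.375]
x = 3.3125 gives g = 2.0447, positive; keep [3.25, 3.3125]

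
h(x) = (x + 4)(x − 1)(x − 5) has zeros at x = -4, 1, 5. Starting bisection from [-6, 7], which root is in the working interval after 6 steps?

-4

h(0.5) = 10.125 > 0, so the root lies in [-6, 0.5]
h(-2.75) = 36.328125 > 0, so the root lies in [-6, -2.75]
h(-4.375) = -18.896484 < 0, so the root lies in [-4.375, -2.75]
h(-3.5625) = 17.0916 > 0, so the root lies in [-4.375, -3.5625]
h(-3.96875) = 1.3926 > 0, so the root lies in [-4.375, -3.96875]
h(-4.171875) = -8.153 < 0, so the root lies in [-4.171875, -3.96875]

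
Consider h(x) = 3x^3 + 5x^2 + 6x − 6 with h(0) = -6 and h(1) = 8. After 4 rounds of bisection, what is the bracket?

h(0.5) = -1.375 < 0, so the root lies in [0.5, 1]
h(0.75) = 2.578125 > 0, so the root lies in [0.5, 0.75]
h(0.625) = 0.435547 > 0, so the root lies in [0.5, 0.625]
h(0.5625) = -0.509 < 0, so the root lies in [0.5625, 0.625]

[0.5625, 0.625]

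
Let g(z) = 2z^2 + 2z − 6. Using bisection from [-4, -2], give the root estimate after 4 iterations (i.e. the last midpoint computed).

-2.375

z = -3 gives g = 6, positive; keep [-3, -2]
z = -2.5 gives g = 1.5, positive; keep [-2.5, -2]
z = -2.25 gives g = -0.375, negative; keep [-2.5, -2.25]
z = -2.375 gives g = 0.5312, positive; keep [-2.375, -2.25]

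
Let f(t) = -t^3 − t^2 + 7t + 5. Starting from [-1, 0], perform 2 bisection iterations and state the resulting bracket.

midpoint -0.5: f = 1.375 > 0 → [-1, -0.5]
midpoint -0.75: f = -0.390625 < 0 → [-0.75, -0.5]

[-0.75, -0.5]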